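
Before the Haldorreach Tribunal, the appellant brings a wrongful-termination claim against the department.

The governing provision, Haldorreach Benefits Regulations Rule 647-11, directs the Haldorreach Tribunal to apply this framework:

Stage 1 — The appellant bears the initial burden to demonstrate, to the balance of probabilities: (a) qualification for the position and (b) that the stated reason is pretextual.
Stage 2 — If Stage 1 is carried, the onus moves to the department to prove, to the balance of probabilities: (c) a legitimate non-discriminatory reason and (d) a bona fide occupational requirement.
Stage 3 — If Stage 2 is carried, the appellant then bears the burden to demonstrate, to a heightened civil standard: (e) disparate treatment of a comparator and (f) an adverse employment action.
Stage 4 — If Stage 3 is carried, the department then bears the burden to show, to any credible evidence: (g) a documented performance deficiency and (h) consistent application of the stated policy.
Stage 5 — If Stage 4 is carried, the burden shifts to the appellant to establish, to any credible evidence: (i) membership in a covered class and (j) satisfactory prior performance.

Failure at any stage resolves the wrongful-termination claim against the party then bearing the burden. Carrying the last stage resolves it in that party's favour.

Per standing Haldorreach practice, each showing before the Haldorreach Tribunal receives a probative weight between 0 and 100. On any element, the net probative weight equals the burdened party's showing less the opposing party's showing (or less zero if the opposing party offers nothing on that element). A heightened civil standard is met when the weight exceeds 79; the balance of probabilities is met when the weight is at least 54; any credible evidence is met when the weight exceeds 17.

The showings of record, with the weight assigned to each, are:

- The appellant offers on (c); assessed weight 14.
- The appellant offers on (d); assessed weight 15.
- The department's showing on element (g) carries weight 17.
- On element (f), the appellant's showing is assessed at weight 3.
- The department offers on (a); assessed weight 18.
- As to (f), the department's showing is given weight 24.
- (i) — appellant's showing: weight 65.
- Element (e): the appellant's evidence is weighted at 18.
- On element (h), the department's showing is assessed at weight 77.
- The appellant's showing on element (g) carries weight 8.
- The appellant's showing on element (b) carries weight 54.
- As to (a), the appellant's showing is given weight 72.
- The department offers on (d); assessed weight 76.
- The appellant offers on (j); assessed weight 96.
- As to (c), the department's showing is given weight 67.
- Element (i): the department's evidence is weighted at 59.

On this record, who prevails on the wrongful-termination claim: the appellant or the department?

appellant

Stage 1 — burden on appellant; standard: the balance of probabilities (weight is at least 54).
    (a): 72 − 18 = 54 ≥ 54 [met]
    (b): 54 ≥ 54 [met]
  The appellant carries Stage 1; the department now bears the burden.
Stage 2 — burden on department; standard: the balance of probabilities (weight is at least 54).
    (c): 67 − 14 = 53 < 54 [not met]
    (d): 76 − 15 = 61 ≥ 54 [met]
  Stage 2 not carried; the department fails its burden.
The analysis ends at Stage 2; the appellant prevails.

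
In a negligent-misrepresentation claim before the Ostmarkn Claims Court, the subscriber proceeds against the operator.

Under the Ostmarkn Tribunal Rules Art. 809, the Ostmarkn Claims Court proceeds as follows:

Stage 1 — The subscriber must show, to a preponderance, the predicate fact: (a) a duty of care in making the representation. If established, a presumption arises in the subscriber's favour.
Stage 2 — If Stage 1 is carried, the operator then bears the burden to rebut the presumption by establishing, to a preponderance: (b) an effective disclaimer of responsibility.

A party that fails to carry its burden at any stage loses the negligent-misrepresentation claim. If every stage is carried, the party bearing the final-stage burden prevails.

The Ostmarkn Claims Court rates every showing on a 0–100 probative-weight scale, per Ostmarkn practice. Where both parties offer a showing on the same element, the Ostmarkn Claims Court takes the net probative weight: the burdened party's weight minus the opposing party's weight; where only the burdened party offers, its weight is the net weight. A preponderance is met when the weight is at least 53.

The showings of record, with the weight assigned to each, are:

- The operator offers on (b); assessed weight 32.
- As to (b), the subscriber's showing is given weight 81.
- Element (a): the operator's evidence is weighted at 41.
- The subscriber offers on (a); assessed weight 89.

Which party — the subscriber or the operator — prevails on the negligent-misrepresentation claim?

operator

Stage 1 — burden on subscriber; standard: a preponderance (weight is at least 53).
    (a): 89 − 41 = 48 < 53 [not met]
  Not every element is met, so the subscriber fails to carry Stage 1.
The analysis ends at Stage 1; the operator prevails.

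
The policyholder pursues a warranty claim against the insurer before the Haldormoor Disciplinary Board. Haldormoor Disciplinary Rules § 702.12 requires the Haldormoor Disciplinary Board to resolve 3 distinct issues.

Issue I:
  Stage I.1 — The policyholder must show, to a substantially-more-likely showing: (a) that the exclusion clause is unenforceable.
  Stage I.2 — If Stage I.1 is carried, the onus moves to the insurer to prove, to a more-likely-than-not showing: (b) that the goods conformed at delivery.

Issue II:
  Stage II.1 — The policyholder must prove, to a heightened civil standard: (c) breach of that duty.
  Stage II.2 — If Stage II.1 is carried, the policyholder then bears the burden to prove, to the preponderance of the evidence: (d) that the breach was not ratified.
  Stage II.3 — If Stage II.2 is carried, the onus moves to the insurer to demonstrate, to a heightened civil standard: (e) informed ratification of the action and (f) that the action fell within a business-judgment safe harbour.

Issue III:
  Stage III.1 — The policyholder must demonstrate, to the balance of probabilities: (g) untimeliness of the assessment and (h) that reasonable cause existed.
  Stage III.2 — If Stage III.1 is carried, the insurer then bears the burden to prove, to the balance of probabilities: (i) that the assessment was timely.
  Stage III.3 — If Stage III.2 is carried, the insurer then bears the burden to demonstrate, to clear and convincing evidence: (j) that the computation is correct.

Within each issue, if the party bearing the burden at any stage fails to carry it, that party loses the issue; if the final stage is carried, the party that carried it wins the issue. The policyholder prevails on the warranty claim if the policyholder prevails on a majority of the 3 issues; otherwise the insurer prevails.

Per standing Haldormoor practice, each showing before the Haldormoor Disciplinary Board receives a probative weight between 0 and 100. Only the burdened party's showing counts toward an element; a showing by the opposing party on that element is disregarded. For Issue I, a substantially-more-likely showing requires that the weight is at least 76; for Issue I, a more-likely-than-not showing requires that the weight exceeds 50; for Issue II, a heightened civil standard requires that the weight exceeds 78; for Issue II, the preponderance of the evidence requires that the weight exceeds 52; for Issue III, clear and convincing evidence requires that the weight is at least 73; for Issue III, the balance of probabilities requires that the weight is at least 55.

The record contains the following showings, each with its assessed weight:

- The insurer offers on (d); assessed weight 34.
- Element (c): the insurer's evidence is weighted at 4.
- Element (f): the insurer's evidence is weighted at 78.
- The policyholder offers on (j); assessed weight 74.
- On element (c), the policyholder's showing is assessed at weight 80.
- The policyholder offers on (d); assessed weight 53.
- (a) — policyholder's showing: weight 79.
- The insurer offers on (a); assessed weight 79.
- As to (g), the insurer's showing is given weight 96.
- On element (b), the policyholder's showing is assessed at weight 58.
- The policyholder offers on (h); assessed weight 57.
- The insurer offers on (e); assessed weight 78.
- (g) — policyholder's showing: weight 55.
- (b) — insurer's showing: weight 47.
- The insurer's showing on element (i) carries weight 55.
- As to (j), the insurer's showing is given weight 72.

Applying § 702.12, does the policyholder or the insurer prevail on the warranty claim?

policyholder

— Issue I —
Stage I.1 (policyholder, a substantially-more-likely showing, weight is at least 76): (a) 79 (insurer's 79 disregarded) ≥ 76 — meets.
  Stage I.1 carried; the burden shifts to the insurer.
Stage I.2 (insurer, a more-likely-than-not showing, weight exceeds 50): (b) 47 (policyholder's 58 disregarded) ≤ 50 — fails.
  Not every element is met, so the insurer fails to carry Stage I.2.
The analysis ends at Stage I.2; the policyholder prevails on this issue.
— Issue II —
At Stage II.1 the policyholder must meet a heightened civil standard (weight exceeds 78): on (c) the weight is 80 (the insurer's 4 is given no effect), which does exceed 78, so (c) meets the standard.
  Stage II.1 carried; the burden remains with the policyholder.
At Stage II.2 the policyholder must meet the preponderance of the evidence (weight exceeds 52): on (d) the weight is 53 (the insurer's 34 is given no effect), which does exceed 52, so (d) meets the standard.
  The policyholder carries Stage II.2; the insurer now bears the burden.
At Stage II.3 the insurer must meet a heightened civil standard (weight exceeds 78): on (e) the weight is 78, ≤ 78, so (e) does not meet the standard; on (f) the weight is 78, which does not exceed 78, so (f) does not meet the standard.
  The insurer does not carry Stage II.3.
The policyholder prevails on this issue.
— Issue III —
At Stage III.1 the policyholder must meet the balance of probabilities (weight is at least 55): on (g) the weight is 55 (the insurer's 96 is given no effect), which does reach 55, so (g) meets the standard; on (h) the weight is 57, ≥ 55, so (h) meets the standard.
  Stage III.1 carried; the burden shifts to the insurer.
At Stage III.2 the insurer must meet the balance of probabilities (weight is at least 55): on (i) the weight is 55, ≥ 55, so (i) meets the standard.
  Stage III.2 carried; the burden remains with the insurer.
At Stage III.3 the insurer must meet clear and convincing evidence (weight is at least 73): on (j) the weight is 72 (the policyholder's 74 is given no effect), < 73, so (j) does not meet the standard.
  Not every element is met, so the insurer fails to carry Stage III.3.
The policyholder prevails on this issue.
Per-issue: Issue I → policyholder; Issue II → policyholder; Issue III → policyholder. The policyholder must prevail on a majority of issues; overall, the policyholder prevails.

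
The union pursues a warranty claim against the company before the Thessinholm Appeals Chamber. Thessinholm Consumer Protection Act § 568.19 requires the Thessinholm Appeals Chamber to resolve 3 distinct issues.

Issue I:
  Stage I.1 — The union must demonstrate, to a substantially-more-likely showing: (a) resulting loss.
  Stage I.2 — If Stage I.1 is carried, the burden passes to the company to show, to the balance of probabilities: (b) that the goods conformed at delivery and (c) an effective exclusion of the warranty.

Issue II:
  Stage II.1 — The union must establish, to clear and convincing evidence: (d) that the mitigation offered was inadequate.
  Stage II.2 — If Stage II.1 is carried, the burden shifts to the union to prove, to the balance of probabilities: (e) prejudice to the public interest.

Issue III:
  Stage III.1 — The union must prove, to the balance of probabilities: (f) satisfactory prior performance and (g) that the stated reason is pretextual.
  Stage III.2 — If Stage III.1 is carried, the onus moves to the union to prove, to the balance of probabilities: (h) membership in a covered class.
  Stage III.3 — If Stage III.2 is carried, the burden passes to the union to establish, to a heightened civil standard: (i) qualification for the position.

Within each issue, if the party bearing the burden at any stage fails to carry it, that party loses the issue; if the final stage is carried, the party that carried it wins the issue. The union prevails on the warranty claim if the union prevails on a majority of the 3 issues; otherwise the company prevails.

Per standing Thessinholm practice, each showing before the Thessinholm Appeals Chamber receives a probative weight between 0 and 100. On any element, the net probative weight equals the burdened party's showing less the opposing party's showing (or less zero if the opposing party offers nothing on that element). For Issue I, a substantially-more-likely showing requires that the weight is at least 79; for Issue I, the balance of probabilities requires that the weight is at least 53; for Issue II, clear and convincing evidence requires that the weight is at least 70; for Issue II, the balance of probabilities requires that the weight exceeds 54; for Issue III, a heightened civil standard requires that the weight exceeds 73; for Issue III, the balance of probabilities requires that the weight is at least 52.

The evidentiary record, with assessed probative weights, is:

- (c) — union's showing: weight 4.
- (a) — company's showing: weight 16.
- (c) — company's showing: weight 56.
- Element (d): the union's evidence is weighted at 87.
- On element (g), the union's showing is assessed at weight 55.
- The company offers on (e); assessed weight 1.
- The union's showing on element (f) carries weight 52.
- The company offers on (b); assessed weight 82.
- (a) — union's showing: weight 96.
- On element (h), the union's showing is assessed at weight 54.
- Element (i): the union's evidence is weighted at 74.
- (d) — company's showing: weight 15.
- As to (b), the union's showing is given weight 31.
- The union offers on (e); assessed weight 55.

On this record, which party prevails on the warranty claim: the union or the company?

union

— Issue I —
Stage I.1 — burden on union; standard: a substantially-more-likely showing (weight is at least 79).
    (a): 96 − 16 = 80 ≥ 79 [met]
  Stage I.1 carried; the burden shifts to the company.
Stage I.2 — burden on company; standard: the balance of probabilities (weight is at least 53).
    (b): 82 − 31 = 51 < 53 [not met]
    (c): 56 − 4 = 52 < 53 [not met]
  Stage I.2 not carried; the company fails its burden.
So the union prevails on this issue.
— Issue II —
Stage II.1 — burden on union; standard: clear and convincing evidence (weight is at least 70).
    (d): 87 − 15 = 72 ≥ 70 [met]
  Stage II.1 carried; the burden remains with the union.
Stage II.2 — burden on union; standard: the balance of probabilities (weight exceeds 54).
    (e): 55 − 1 = 54 ≤ 54 [not met]
  The union does not carry Stage II.2.
So the company prevails on this issue.
— Issue III —
Stage III.1 — burden on union; standard: the balance of probabilities (weight is at least 52).
    (f): 52 ≥ 52 [met]
    (g): 55 ≥ 52 [met]
  Stage III.1 is satisfied; the union continues to bear the burden.
Stage III.2 — burden on union; standard: the balance of probabilities (weight is at least 52).
    (h): 54 ≥ 52 [met]
  Stage III.2 is satisfied; the union continues to bear the burden.
Stage III.3 — burden on union; standard: a heightened civil standard (weight exceeds 73).
    (i): 74 > 73 [met]
  All elements met at the final stage.
With every stage satisfied, the union prevails on this issue.
Per-issue: Issue I → union; Issue II → company; Issue III → union. The union must prevail on a majority of issues; overall, the union prevails.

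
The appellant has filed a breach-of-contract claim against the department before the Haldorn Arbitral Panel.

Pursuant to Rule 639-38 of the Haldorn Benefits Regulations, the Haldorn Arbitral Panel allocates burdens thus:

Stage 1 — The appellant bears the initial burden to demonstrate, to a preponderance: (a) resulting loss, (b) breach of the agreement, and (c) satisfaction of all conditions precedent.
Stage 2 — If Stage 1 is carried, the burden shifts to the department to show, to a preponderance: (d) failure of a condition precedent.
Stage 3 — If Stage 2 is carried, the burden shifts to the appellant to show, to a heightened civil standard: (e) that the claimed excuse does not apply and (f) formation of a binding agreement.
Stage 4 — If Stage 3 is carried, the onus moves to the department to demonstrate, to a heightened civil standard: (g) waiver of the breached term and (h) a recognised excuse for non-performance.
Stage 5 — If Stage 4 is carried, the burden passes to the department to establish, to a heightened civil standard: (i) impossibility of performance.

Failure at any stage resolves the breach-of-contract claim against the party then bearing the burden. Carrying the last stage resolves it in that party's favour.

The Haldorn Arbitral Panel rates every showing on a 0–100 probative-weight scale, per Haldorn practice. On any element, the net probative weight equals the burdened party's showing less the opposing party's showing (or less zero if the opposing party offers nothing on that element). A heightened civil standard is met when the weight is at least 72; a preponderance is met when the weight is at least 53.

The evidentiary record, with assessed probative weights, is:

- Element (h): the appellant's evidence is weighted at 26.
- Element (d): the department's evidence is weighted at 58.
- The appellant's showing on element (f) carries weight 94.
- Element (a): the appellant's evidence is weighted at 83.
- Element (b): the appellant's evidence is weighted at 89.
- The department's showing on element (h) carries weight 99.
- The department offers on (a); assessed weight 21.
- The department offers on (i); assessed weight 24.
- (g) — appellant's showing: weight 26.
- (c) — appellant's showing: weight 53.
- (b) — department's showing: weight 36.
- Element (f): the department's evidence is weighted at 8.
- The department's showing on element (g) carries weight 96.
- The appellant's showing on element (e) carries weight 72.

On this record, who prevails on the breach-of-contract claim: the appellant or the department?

Stage 1 (appellant, a preponderance, weight is at least 53): (a) net 83−21=62 ≥ 53 — meets; (b) net 89−36=53 ≥ 53 — meets; (c) 53 ≥ 53 — meets.
  All elements met. The burden passes to the department.
Stage 2 (department, a preponderance, weight is at least 53): (d) 58 ≥ 53 — meets.
  Stage 2 is satisfied; the onus moves to the appellant.
Stage 3 (appellant, a heightened civil standard, weight is at least 72): (e) 72 ≥ 72 — meets; (f) net 94−8=86 ≥ 72 — meets.
  Stage 3 is satisfied; the onus moves to the department.
Stage 4 (department, a heightened civil standard, weight is at least 72): (g) net 96−26=70 < 72 — fails; (h) net 99−26=73 ≥ 72 — meets.
  Not every element is met, so the department fails to carry Stage 4.
The appellant prevails.

appellant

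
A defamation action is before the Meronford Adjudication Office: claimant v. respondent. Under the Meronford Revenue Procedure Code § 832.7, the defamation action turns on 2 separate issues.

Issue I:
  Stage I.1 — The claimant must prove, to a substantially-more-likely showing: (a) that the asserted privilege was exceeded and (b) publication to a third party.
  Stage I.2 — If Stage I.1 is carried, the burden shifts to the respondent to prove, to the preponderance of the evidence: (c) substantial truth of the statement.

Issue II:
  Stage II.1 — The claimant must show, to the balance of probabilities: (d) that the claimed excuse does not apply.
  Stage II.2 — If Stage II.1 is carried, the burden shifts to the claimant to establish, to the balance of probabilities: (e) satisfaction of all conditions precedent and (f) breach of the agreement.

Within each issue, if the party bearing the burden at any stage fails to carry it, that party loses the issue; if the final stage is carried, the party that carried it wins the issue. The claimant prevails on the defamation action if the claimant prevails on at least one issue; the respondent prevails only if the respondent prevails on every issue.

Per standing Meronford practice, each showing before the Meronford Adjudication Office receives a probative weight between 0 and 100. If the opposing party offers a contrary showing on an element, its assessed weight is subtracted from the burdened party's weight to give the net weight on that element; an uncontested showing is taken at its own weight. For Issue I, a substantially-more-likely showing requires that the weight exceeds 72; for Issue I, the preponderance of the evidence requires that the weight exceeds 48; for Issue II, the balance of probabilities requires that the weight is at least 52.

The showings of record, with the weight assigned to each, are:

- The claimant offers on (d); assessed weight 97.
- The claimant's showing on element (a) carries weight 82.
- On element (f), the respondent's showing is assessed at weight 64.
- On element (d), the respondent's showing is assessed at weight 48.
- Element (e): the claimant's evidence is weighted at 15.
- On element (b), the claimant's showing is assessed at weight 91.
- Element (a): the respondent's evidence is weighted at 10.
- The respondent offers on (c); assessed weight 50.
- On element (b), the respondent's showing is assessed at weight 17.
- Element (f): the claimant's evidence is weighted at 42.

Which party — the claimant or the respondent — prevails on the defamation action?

— Issue I —
Stage I.1 — burden on claimant; standard: a substantially-more-likely showing (weight exceeds 72).
    (a): 82 − 10 = 72 ≤ 72 [not met]
    (b): 91 − 17 = 74 > 72 [met]
  Stage I.1 not carried; the claimant fails its burden.
So the respondent prevails on this issue.
— Issue II —
Stage II.1 — burden on claimant; standard: the balance of probabilities (weight is at least 52).
    (d): 97 − 48 = 49 < 52 [not met]
  Stage II.1 not carried; the claimant fails its burden.
The respondent prevails on this issue.
Per-issue: Issue I → respondent; Issue II → respondent. The claimant must prevail on at least one issue; overall, the respondent prevails.

respondent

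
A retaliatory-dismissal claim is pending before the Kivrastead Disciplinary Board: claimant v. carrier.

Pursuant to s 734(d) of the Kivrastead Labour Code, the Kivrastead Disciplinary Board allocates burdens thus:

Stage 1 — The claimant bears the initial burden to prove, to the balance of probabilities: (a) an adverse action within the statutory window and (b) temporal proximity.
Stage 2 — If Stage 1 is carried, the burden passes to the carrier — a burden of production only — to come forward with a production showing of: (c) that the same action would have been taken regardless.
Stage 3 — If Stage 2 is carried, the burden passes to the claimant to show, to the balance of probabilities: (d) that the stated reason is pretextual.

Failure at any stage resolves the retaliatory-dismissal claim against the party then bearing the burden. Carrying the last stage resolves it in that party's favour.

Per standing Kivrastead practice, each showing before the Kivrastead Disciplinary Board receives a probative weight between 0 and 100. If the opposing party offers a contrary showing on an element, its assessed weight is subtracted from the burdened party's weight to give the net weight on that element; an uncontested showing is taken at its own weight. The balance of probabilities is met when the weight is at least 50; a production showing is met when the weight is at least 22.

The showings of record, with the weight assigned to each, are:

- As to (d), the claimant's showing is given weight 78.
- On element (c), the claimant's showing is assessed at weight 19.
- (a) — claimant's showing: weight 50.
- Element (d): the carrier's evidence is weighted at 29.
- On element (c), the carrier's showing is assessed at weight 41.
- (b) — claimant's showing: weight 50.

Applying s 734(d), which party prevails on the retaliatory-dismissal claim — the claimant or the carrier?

Stage 1 — burden on claimant; standard: the balance of probabilities (weight is at least 50).
    (a): 50 ≥ 50 [met]
    (b): 50 ≥ 50 [met]
  All elements met. The burden passes to the carrier.
Stage 2 — burden on carrier; standard: a production showing (weight is at least 22).
    (c): 41 − 19 = 22 ≥ 22 [met]
  Stage 2 carried; the burden shifts to the claimant.
Stage 3 — burden on claimant; standard: the balance of probabilities (weight is at least 50).
    (d): 78 − 29 = 49 < 50 [not met]
  Not every element is met, so the claimant fails to carry Stage 3.
The carrier prevails.

carrier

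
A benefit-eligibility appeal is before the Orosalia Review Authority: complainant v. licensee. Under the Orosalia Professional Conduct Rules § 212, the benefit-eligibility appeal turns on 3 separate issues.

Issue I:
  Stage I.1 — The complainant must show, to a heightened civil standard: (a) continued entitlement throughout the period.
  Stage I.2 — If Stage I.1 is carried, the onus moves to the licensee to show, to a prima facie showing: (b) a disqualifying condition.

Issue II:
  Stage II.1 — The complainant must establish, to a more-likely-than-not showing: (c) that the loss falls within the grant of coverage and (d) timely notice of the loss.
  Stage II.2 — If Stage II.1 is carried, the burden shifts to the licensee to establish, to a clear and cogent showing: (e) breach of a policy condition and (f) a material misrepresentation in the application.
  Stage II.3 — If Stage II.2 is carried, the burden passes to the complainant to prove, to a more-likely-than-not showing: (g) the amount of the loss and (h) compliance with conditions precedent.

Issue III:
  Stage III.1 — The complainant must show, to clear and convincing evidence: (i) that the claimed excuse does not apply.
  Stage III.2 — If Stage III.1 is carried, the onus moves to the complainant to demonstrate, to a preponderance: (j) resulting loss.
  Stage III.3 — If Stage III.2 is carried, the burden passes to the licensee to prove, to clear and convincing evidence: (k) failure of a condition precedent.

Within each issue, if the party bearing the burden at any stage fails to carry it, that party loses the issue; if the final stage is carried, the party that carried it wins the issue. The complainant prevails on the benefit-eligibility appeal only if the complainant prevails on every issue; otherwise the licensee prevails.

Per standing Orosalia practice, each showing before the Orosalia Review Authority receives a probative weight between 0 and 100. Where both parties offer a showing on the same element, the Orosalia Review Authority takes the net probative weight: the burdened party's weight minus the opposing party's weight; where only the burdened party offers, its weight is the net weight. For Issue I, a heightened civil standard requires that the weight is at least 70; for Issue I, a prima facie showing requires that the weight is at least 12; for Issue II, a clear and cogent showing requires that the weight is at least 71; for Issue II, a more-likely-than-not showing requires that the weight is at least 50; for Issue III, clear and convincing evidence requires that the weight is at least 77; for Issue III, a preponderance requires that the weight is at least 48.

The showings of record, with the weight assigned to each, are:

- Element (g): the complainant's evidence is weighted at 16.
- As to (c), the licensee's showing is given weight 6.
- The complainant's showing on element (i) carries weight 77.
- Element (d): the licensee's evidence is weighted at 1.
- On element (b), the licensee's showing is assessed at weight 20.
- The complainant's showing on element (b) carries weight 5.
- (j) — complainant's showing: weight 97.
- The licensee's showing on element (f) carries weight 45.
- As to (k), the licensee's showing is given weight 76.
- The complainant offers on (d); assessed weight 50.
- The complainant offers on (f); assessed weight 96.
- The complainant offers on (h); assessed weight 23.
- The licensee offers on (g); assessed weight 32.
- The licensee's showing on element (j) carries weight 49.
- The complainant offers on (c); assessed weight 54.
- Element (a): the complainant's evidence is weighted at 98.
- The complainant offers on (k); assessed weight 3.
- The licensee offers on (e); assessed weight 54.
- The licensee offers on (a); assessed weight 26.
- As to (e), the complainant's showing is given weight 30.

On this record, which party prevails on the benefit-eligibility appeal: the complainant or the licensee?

licensee

— Issue I —
Stage I.1 — burden on complainant; standard: a heightened civil standard (weight is at least 70).
    (a): 98 − 26 = 72 ≥ 70 [met]
  Stage I.1 is satisfied; the onus moves to the licensee.
Stage I.2 — burden on licensee; standard: a prima facie showing (weight is at least 12).
    (b): 20 − 5 = 15 ≥ 12 [met]
  All elements met at the final stage.
All stages carried — the licensee prevails on this issue.
— Issue II —
At Stage II.1 the complainant must meet a more-likely-than-not showing (weight is at least 50): on (c) the weight is 54 less the opposing 6 gives net 48, < 50, so (c) does not meet the standard; on (d) the weight is 50 less the opposing 1 gives net 49, < 50, so (d) does not meet the standard.
  Stage II.1 not carried; the complainant fails its burden.
The analysis ends at Stage II.1; the licensee prevails on this issue.
— Issue III —
Stage III.1 (complainant, clear and convincing evidence, weight is at least 77): (i) 77 ≥ 77 — meets.
  All elements met. The complainant retains the burden for Stage III.2.
Stage III.2 (complainant, a preponderance, weight is at least 48): (j) net 97−49=48 ≥ 48 — meets.
  Stage III.2 is satisfied; the onus moves to the licensee.
Stage III.3 (licensee, clear and convincing evidence, weight is at least 77): (k) net 76−3=73 < 77 — fails.
  Stage III.3 not carried; the licensee fails its burden.
The complainant prevails on this issue.
Per-issue: Issue I → licensee; Issue II → licensee; Issue III → complainant. The complainant must prevail on every issue; overall, the licensee prevails.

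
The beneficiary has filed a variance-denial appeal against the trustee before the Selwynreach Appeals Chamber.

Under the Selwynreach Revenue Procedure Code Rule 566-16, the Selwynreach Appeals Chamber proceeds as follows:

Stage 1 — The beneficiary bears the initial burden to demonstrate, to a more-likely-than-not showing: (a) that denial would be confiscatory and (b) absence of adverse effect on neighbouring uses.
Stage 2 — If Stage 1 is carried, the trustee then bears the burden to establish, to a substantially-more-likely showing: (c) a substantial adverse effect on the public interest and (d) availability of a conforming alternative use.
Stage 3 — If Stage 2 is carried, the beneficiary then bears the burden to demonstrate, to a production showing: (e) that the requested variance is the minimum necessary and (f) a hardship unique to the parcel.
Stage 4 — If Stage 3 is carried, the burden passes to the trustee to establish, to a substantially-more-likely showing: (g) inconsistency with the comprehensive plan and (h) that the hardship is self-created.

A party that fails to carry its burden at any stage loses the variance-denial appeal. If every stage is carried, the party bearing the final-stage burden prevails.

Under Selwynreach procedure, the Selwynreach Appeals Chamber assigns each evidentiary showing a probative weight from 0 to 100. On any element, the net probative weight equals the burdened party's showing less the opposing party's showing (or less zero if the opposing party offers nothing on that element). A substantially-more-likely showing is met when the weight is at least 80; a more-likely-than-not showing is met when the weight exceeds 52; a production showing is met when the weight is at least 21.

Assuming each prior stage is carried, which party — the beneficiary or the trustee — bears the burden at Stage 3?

Stage 3's rule assigns the burden to the beneficiary (to a production showing).

beneficiary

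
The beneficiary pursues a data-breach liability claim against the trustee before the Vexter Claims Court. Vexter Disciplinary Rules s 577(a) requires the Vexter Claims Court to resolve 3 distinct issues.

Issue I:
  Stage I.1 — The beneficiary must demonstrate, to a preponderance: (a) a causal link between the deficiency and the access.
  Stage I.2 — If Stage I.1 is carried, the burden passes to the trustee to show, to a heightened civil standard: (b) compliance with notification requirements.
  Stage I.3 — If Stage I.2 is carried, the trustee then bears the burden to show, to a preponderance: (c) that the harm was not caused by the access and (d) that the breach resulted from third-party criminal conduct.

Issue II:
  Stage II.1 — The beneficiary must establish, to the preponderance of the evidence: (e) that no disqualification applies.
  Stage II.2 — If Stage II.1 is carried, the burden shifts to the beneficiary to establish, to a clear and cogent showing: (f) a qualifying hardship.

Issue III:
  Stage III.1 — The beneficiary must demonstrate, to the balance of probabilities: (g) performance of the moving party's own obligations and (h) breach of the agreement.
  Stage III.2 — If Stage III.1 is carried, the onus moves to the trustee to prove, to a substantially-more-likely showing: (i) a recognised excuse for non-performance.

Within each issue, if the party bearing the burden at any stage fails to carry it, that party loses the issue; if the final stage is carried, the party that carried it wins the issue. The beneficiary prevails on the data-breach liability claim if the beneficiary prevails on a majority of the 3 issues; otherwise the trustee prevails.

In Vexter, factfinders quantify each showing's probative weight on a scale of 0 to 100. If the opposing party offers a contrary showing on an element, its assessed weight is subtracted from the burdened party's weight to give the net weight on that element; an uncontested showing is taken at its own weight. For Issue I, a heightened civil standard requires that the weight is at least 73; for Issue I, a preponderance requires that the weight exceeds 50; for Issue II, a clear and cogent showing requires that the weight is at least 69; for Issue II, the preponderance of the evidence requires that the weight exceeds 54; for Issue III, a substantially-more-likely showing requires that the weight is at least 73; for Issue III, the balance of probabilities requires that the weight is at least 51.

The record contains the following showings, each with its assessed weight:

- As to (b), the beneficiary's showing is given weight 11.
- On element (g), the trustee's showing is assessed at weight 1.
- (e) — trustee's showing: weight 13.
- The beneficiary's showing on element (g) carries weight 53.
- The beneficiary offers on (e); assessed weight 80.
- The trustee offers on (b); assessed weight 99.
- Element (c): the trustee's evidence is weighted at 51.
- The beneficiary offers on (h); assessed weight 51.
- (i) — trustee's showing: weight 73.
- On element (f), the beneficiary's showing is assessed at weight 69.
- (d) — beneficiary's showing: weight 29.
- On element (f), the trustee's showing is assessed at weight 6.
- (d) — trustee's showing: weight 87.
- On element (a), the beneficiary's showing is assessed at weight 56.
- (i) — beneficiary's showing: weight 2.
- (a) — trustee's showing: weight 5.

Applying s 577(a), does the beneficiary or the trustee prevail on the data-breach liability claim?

— Issue I —
At Stage I.1 the beneficiary must meet a preponderance (weight exceeds 50): on (a) the weight is 56 less the opposing 5 gives net 51, which does exceed 50, so (a) meets the standard.
  Stage I.1 carried; the burden shifts to the trustee.
At Stage I.2 the trustee must meet a heightened civil standard (weight is at least 73): on (b) the weight is 99 less the opposing 11 gives net 88, which does reach 73, so (b) meets the standard.
  All elements met. The trustee retains the burden for Stage I.3.
At Stage I.3 the trustee must meet a preponderance (weight exceeds 50): on (c) the weight is 51, which does exceed 50, so (c) meets the standard; on (d) the weight is 87 less the opposing 29 gives net 58, > 50, so (d) meets the standard.
  The trustee carries the last stage.
With every stage satisfied, the trustee prevails on this issue.
— Issue II —
At Stage II.1 the beneficiary must meet the preponderance of the evidence (weight exceeds 54): on (e) the weight is 80 less the opposing 13 gives net 67, > 54, so (e) meets the standard.
  All elements met. The beneficiary retains the burden for Stage II.2.
At Stage II.2 the beneficiary must meet a clear and cogent showing (weight is at least 69): on (f) the weight is 69 less the opposing 6 gives net 63, < 69, so (f) does not meet the standard.
  Stage II.2 not carried; the beneficiary fails its burden.
The trustee prevails on this issue.
— Issue III —
Stage III.1 (beneficiary, the balance of probabilities, weight is at least 51): (g) net 53−1=52 ≥ 51 — meets; (h) 51 ≥ 51 — meets.
  All elements met. The burden passes to the trustee.
Stage III.2 (trustee, a substantially-more-likely showing, weight is at least 73): (i) net 73−2=71 < 73 — fails.
  Not every element is met, so the trustee fails to carry Stage III.2.
So the beneficiary prevails on this issue.
Per-issue: Issue I → trustee; Issue II → trustee; Issue III → beneficiary. The beneficiary must prevail on a majority of issues; overall, the trustee prevails.

trustee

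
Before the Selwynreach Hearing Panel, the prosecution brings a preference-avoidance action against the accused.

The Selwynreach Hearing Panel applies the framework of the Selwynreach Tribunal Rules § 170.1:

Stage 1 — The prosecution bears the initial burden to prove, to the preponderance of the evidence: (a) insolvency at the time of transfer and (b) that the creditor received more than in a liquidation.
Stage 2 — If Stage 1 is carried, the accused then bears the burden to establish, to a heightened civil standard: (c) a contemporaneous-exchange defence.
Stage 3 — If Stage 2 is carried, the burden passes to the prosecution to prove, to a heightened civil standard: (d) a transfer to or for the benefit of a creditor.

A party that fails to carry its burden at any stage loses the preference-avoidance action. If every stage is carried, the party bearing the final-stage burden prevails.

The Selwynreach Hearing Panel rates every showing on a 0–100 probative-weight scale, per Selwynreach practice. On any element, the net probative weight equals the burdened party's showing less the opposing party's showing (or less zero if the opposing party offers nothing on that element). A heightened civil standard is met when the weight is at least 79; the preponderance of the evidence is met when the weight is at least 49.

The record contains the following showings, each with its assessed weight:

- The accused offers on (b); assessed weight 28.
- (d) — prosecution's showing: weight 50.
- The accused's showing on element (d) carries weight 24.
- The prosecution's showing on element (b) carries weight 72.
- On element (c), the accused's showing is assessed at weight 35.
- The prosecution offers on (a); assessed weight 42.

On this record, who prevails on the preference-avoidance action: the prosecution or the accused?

At Stage 1 the prosecution must meet the preponderance of the evidence (weight is at least 49): on (a) the weight is 42, which does not reach 49, so (a) does not meet the standard; on (b) the weight is 72 less the opposing 28 gives net 44, which does not reach 49, so (b) does not meet the standard.
  Not every element is met, so the prosecution fails to carry Stage 1.
The analysis ends at Stage 1; the accused prevails.

accused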